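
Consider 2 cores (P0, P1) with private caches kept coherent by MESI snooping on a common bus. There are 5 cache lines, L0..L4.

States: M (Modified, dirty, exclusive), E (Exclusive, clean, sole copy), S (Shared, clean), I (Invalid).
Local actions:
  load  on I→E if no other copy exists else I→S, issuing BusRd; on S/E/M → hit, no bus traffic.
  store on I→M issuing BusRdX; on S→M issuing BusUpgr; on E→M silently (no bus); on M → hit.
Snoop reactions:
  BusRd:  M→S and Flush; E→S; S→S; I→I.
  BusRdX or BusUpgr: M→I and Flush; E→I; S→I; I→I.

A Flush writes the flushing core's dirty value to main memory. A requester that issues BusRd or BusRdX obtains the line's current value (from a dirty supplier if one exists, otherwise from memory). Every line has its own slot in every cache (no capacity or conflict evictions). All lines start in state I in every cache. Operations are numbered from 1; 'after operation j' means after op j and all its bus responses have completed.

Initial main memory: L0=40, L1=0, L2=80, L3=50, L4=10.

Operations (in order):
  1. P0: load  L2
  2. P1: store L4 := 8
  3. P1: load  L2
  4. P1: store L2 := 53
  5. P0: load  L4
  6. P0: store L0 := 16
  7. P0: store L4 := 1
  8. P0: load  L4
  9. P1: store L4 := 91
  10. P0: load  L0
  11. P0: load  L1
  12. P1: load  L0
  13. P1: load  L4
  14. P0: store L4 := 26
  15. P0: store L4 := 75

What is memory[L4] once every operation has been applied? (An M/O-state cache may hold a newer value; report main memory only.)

  op1 P0: load  L2 → E/I on L2; bus BusRd; mem=80
  op2 P1: store L4 := 8 → I/M on L4; bus BusRdX; mem=10
  op3 P1: load  L2 → S/S on L2; bus BusRd; mem=80
  op4 P1: store L2 := 53 → I/M on L2; bus BusUpgr; mem=80
  op5 P0: load  L4 → S/S on L4; bus BusRd Flush; mem=8
  op6 P0: store L0 := 16 → M/I on L0; bus BusRdX; mem=40
  op7 P0: store L4 := 1 → M/I on L4; bus BusUpgr; mem=8
  op8 P0: load  L4 → M/I on L4; bus (none); mem=8
  op9 P1: store L4 := 91 → I/M on L4; bus BusRdX Flush; mem=1
  op10 P0: load  L0 → M/I on L0; bus (none); mem=40
  op11 P0: load  L1 → E/I on L1; bus BusRd; mem=0
  op12 P1: load  L0 → S/S on L0; bus BusRd Flush; mem=16
  op13 P1: load  L4 → I/M on L4; bus (none); mem=1
  op14 P0: store L4 := 26 → M/I on L4; bus BusRdX Flush; mem=91
  op15 P0: store L4 := 75 → M/I on L4; bus (none); mem=91

memory[L4] = 91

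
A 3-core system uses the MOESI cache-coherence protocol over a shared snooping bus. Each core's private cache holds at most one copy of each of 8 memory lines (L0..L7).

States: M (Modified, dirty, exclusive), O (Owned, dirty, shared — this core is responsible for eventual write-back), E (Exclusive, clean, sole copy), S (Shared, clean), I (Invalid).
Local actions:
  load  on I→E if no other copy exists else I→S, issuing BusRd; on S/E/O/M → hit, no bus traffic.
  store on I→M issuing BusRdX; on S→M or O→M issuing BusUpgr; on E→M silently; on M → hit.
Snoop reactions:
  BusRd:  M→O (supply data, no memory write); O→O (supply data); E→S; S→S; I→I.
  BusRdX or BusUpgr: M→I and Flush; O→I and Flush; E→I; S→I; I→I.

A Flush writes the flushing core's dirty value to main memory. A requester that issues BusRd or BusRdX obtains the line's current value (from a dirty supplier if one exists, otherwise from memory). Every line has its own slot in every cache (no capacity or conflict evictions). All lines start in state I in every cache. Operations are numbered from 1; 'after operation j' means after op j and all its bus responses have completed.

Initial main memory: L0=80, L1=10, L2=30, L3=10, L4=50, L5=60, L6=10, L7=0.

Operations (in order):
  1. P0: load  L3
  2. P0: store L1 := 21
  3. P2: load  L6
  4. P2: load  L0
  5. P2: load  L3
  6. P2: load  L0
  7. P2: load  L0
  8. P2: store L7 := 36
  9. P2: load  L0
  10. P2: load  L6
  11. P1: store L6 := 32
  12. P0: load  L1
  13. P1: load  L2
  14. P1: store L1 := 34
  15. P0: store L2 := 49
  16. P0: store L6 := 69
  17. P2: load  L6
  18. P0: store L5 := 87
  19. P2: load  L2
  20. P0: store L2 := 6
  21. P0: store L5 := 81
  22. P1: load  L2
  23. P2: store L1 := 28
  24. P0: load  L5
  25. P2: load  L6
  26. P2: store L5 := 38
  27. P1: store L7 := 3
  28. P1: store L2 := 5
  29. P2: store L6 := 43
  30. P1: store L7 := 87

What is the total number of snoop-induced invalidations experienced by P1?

invalidations = 3

[1] P0: load  L3 | P0:E(10), P1:I, P2:I | bus: BusRd
[2] P0: store L1 := 21 | P0:M(21), P1:I, P2:I | bus: BusRdX
[3] P2: load  L6 | P0:I, P1:I, P2:E(10) | bus: BusRd
[4] P2: load  L0 | P0:I, P1:I, P2:E(80) | bus: BusRd
[5] P2: load  L3 | P0:S(10), P1:I, P2:S(10) | bus: BusRd
[6] P2: load  L0 | P0:I, P1:I, P2:E(80) | bus: none
[7] P2: load  L0 | P0:I, P1:I, P2:E(80) | bus: none
[8] P2: store L7 := 36 | P0:I, P1:I, P2:M(36) | bus: BusRdX
[9] P2: load  L0 | P0:I, P1:I, P2:E(80) | bus: none
[10] P2: load  L6 | P0:I, P1:I, P2:E(10) | bus: none
[11] P1: store L6 := 32 | P0:I, P1:M(32), P2:I | bus: BusRdX
[12] P0: load  L1 | P0:M(21), P1:I, P2:I | bus: none
[13] P1: load  L2 | P0:I, P1:E(30), P2:I | bus: BusRd
[14] P1: store L1 := 34 | P0:I, P1:M(34), P2:I | bus: BusRdX,Flush
[15] P0: store L2 := 49 | P0:M(49), P1:I, P2:I | bus: BusRdX
[16] P0: store L6 := 69 | P0:M(69), P1:I, P2:I | bus: BusRdX,Flush
[17] P2: load  L6 | P0:O(69), P1:I, P2:S(69) | bus: BusRd
[18] P0: store L5 := 87 | P0:M(87), P1:I, P2:I | bus: BusRdX
[19] P2: load  L2 | P0:O(49), P1:I, P2:S(49) | bus: BusRd
[20] P0: store L2 := 6 | P0:M(6), P1:I, P2:I | bus: BusUpgr
[21] P0: store L5 := 81 | P0:M(81), P1:I, P2:I | bus: none
[22] P1: load  L2 | P0:O(6), P1:S(6), P2:I | bus: BusRd
[23] P2: store L1 := 28 | P0:I, P1:I, P2:M(28) | bus: BusRdX,Flush
[24] P0: load  L5 | P0:M(81), P1:I, P2:I | bus: none
[25] P2: load  L6 | P0:O(69), P1:I, P2:S(69) | bus: none
[26] P2: store L5 := 38 | P0:I, P1:I, P2:M(38) | bus: BusRdX,Flush
[27] P1: store L7 := 3 | P0:I, P1:M(3), P2:I | bus: BusRdX,Flush
[28] P1: store L2 := 5 | P0:I, P1:M(5), P2:I | bus: BusUpgr,Flush
[29] P2: store L6 := 43 | P0:I, P1:I, P2:M(43) | bus: BusUpgr,Flush
[30] P1: store L7 := 87 | P0:I, P1:M(87), P2:I | bus: none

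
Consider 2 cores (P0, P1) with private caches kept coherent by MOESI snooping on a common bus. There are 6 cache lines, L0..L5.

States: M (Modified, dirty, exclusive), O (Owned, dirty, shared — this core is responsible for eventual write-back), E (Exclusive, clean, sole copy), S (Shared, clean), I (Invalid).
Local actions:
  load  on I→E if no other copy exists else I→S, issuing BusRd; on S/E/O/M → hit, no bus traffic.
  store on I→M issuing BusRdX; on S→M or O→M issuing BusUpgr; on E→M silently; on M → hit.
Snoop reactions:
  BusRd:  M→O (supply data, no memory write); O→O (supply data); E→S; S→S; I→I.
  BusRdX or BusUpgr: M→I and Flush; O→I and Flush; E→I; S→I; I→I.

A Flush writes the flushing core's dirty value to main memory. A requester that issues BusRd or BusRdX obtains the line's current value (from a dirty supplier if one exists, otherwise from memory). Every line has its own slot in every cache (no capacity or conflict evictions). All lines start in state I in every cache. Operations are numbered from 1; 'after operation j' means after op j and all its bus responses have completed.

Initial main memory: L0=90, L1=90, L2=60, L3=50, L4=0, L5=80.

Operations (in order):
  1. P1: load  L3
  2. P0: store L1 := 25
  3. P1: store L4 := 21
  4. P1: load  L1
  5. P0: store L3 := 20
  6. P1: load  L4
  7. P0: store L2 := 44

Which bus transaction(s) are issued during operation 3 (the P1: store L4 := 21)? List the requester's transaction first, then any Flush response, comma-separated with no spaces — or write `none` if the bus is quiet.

bus = BusRdX

  op1 P1: load  L3 → I/E on L3; bus BusRd; mem=50
  op2 P0: store L1 := 25 → M/I on L1; bus BusRdX; mem=90
  op3 P1: store L4 := 21 → I/M on L4; bus BusRdX; mem=0
  op4 P1: load  L1 → O/S on L1; bus BusRd; mem=90
  op5 P0: store L3 := 20 → M/I on L3; bus BusRdX; mem=50
  op6 P1: load  L4 → I/M on L4; bus (none); mem=0
  op7 P0: store L2 := 44 → M/I on L2; bus BusRdX; mem=60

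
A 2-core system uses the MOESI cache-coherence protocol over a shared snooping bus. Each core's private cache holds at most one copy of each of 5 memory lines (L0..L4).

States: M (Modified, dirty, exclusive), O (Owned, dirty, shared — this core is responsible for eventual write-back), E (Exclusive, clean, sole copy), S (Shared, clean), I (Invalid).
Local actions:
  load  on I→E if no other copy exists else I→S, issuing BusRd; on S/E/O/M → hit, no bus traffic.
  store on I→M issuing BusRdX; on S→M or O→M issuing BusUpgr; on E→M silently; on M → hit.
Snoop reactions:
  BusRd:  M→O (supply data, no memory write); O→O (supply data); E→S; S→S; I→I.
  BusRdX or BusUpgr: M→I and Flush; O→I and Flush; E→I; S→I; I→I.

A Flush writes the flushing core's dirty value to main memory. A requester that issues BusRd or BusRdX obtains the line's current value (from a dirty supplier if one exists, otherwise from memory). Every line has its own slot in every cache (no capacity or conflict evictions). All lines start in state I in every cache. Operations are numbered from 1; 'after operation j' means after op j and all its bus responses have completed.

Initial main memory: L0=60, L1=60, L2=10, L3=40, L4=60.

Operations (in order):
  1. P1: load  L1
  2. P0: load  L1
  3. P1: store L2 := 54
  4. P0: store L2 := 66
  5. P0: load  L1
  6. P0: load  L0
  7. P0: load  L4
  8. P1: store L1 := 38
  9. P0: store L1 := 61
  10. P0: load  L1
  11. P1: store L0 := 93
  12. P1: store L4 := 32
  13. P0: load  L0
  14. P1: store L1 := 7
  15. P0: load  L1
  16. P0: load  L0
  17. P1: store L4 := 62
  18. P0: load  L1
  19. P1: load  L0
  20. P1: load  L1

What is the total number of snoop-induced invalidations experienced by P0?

1. P1: load  L1  bus=[BusRd]  L1: P0=I P1=E  mem[L1]=60
2. P0: load  L1  bus=[BusRd]  L1: P0=S P1=S  mem[L1]=60
3. P1: store L2 := 54  bus=[BusRdX]  L2: P0=I P1=M  mem[L2]=10
4. P0: store L2 := 66  bus=[BusRdX,Flush]  L2: P0=M P1=I  mem[L2]=54
5. P0: load  L1  bus=[-]  L1: P0=S P1=S  mem[L1]=60
6. P0: load  L0  bus=[BusRd]  L0: P0=E P1=I  mem[L0]=60
7. P0: load  L4  bus=[BusRd]  L4: P0=E P1=I  mem[L4]=60
8. P1: store L1 := 38  bus=[BusUpgr]  L1: P0=I P1=M  mem[L1]=60
9. P0: store L1 := 61  bus=[BusRdX,Flush]  L1: P0=M P1=I  mem[L1]=38
10. P0: load  L1  bus=[-]  L1: P0=M P1=I  mem[L1]=38
11. P1: store L0 := 93  bus=[BusRdX]  L0: P0=I P1=M  mem[L0]=60
12. P1: store L4 := 32  bus=[BusRdX]  L4: P0=I P1=M  mem[L4]=60
13. P0: load  L0  bus=[BusRd]  L0: P0=S P1=O  mem[L0]=60
14. P1: store L1 := 7  bus=[BusRdX,Flush]  L1: P0=I P1=M  mem[L1]=61
15. P0: load  L1  bus=[BusRd]  L1: P0=S P1=O  mem[L1]=61
16. P0: load  L0  bus=[-]  L0: P0=S P1=O  mem[L0]=60
17. P1: store L4 := 62  bus=[-]  L4: P0=I P1=M  mem[L4]=60
18. P0: load  L1  bus=[-]  L1: P0=S P1=O  mem[L1]=61
19. P1: load  L0  bus=[-]  L0: P0=S P1=O  mem[L0]=60
20. P1: load  L1  bus=[-]  L1: P0=S P1=O  mem[L1]=61

invalidations = 4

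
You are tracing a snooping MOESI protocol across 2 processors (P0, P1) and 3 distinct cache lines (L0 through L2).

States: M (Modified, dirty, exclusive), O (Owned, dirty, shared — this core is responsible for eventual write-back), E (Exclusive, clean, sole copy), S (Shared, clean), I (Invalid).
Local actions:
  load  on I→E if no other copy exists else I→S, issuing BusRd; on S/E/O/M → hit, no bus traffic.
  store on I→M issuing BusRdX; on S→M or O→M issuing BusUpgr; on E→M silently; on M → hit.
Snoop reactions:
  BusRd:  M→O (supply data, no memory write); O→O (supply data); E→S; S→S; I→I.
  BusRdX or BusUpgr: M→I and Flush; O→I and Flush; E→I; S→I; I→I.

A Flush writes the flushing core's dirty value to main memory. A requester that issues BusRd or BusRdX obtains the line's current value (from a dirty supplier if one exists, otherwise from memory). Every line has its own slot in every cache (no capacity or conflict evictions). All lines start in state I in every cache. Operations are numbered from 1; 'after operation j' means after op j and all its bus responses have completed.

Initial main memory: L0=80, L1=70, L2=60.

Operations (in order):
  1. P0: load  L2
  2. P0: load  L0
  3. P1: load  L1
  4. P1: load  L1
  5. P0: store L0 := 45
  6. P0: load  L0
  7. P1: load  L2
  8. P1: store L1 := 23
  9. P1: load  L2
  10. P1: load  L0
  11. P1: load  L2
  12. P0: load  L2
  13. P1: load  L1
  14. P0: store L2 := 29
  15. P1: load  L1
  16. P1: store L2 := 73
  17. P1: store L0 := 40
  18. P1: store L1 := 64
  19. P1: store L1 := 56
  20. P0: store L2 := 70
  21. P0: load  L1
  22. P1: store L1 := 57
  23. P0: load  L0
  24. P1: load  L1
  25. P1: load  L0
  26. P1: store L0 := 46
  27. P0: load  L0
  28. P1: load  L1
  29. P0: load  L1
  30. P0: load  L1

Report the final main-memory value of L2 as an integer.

step 1: P0: load  L2  ⟶  EI  (L2)  txn=BusRd  M[L2]=60
step 2: P0: load  L0  ⟶  EI  (L0)  txn=BusRd  M[L0]=80
step 3: P1: load  L1  ⟶  IE  (L1)  txn=BusRd  M[L1]=70
step 4: P1: load  L1  ⟶  IE  (L1)  txn=∅  M[L1]=70
step 5: P0: store L0 := 45  ⟶  MI  (L0)  txn=∅  M[L0]=80
step 6: P0: load  L0  ⟶  MI  (L0)  txn=∅  M[L0]=80
step 7: P1: load  L2  ⟶  SS  (L2)  txn=BusRd  M[L2]=60
step 8: P1: store L1 := 23  ⟶  IM  (L1)  txn=∅  M[L1]=70
step 9: P1: load  L2  ⟶  SS  (L2)  txn=∅  M[L2]=60
step 10: P1: load  L0  ⟶  OS  (L0)  txn=BusRd  M[L0]=80
step 11: P1: load  L2  ⟶  SS  (L2)  txn=∅  M[L2]=60
step 12: P0: load  L2  ⟶  SS  (L2)  txn=∅  M[L2]=60
step 13: P1: load  L1  ⟶  IM  (L1)  txn=∅  M[L1]=70
step 14: P0: store L2 := 29  ⟶  MI  (L2)  txn=BusUpgr  M[L2]=60
step 15: P1: load  L1  ⟶  IM  (L1)  txn=∅  M[L1]=70
step 16: P1: store L2 := 73  ⟶  IM  (L2)  txn=BusRdX+Flush  M[L2]=29
step 17: P1: store L0 := 40  ⟶  IM  (L0)  txn=BusUpgr+Flush  M[L0]=45
step 18: P1: store L1 := 64  ⟶  IM  (L1)  txn=∅  M[L1]=70
step 19: P1: store L1 := 56  ⟶  IM  (L1)  txn=∅  M[L1]=70
step 20: P0: store L2 := 70  ⟶  MI  (L2)  txn=BusRdX+Flush  M[L2]=73
step 21: P0: load  L1  ⟶  SO  (L1)  txn=BusRd  M[L1]=70
step 22: P1: store L1 := 57  ⟶  IM  (L1)  txn=BusUpgr  M[L1]=70
step 23: P0: load  L0  ⟶  SO  (L0)  txn=BusRd  M[L0]=45
step 24: P1: load  L1  ⟶  IM  (L1)  txn=∅  M[L1]=70
step 25: P1: load  L0  ⟶  SO  (L0)  txn=∅  M[L0]=45
step 26: P1: store L0 := 46  ⟶  IM  (L0)  txn=BusUpgr  M[L0]=45
step 27: P0: load  L0  ⟶  SO  (L0)  txn=BusRd  M[L0]=45
step 28: P1: load  L1  ⟶  IM  (L1)  txn=∅  M[L1]=70
step 29: P0: load  L1  ⟶  SO  (L1)  txn=BusRd  M[L1]=70
step 30: P0: load  L1  ⟶  SO  (L1)  txn=∅  M[L1]=70

memory[L2] = 73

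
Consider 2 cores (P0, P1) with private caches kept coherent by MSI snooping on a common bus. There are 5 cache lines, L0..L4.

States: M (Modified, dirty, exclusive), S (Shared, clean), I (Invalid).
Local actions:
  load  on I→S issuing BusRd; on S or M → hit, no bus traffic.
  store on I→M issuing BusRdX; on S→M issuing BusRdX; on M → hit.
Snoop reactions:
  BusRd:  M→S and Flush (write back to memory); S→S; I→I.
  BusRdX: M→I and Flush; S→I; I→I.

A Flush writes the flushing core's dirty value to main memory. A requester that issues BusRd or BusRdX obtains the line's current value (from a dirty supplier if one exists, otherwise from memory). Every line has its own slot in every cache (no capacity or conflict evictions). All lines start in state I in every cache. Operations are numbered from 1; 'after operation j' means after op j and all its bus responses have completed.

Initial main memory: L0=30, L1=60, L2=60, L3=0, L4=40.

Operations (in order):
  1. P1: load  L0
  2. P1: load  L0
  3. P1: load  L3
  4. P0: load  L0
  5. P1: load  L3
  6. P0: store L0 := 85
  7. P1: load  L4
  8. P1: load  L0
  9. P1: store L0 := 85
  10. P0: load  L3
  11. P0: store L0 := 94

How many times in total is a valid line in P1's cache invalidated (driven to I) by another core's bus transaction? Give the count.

  op1 P1: load  L0 → I/S on L0; bus BusRd; mem=30
  op2 P1: load  L0 → I/S on L0; bus (none); mem=30
  op3 P1: load  L3 → I/S on L3; bus BusRd; mem=0
  op4 P0: load  L0 → S/S on L0; bus BusRd; mem=30
  op5 P1: load  L3 → I/S on L3; bus (none); mem=0
  op6 P0: store L0 := 85 → M/I on L0; bus BusRdX; mem=30
  op7 P1: load  L4 → I/S on L4; bus BusRd; mem=40
  op8 P1: load  L0 → S/S on L0; bus BusRd Flush; mem=85
  op9 P1: store L0 := 85 → I/M on L0; bus BusRdX; mem=85
  op10 P0: load  L3 → S/S on L3; bus BusRd; mem=0
  op11 P0: store L0 := 94 → M/I on L0; bus BusRdX Flush; mem=85

invalidations = 2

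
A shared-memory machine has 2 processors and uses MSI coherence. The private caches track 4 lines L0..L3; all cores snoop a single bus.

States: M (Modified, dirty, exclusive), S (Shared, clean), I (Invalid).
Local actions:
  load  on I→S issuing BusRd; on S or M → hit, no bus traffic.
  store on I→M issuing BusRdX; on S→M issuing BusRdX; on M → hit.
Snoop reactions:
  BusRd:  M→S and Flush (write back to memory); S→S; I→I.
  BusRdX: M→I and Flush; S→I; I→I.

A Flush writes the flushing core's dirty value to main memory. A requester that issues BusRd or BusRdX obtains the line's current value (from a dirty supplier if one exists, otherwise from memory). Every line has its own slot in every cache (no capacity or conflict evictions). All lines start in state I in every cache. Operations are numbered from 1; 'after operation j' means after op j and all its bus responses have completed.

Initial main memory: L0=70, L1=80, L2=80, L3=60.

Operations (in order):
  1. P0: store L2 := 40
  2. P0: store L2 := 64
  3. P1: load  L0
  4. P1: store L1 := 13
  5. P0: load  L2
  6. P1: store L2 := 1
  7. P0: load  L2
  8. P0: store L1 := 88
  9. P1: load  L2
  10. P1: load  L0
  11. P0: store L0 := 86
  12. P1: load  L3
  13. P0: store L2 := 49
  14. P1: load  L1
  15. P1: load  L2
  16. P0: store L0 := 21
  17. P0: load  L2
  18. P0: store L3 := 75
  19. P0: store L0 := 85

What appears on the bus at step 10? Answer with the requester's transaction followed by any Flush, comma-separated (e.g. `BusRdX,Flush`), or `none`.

bus = none

  op1 P0: store L2 := 40 → M/I on L2; bus BusRdX; mem=80
  op2 P0: store L2 := 64 → M/I on L2; bus (none); mem=80
  op3 P1: load  L0 → I/S on L0; bus BusRd; mem=70
  op4 P1: store L1 := 13 → I/M on L1; bus BusRdX; mem=80
  op5 P0: load  L2 → M/I on L2; bus (none); mem=80
  op6 P1: store L2 := 1 → I/M on L2; bus BusRdX Flush; mem=64
  op7 P0: load  L2 → S/S on L2; bus BusRd Flush; mem=1
  op8 P0: store L1 := 88 → M/I on L1; bus BusRdX Flush; mem=13
  op9 P1: load  L2 → S/S on L2; bus (none); mem=1
  op10 P1: load  L0 → I/S on L0; bus (none); mem=70
  op11 P0: store L0 := 86 → M/I on L0; bus BusRdX; mem=70
  op12 P1: load  L3 → I/S on L3; bus BusRd; mem=60
  op13 P0: store L2 := 49 → M/I on L2; bus BusRdX; mem=1
  op14 P1: load  L1 → S/S on L1; bus BusRd Flush; mem=88
  op15 P1: load  L2 → S/S on L2; bus BusRd Flush; mem=49
  op16 P0: store L0 := 21 → M/I on L0; bus (none); mem=70
  op17 P0: load  L2 → S/S on L2; bus (none); mem=49
  op18 P0: store L3 := 75 → M/I on L3; bus BusRdX; mem=60
  op19 P0: store L0 := 85 → M/I on L0; bus (none); mem=70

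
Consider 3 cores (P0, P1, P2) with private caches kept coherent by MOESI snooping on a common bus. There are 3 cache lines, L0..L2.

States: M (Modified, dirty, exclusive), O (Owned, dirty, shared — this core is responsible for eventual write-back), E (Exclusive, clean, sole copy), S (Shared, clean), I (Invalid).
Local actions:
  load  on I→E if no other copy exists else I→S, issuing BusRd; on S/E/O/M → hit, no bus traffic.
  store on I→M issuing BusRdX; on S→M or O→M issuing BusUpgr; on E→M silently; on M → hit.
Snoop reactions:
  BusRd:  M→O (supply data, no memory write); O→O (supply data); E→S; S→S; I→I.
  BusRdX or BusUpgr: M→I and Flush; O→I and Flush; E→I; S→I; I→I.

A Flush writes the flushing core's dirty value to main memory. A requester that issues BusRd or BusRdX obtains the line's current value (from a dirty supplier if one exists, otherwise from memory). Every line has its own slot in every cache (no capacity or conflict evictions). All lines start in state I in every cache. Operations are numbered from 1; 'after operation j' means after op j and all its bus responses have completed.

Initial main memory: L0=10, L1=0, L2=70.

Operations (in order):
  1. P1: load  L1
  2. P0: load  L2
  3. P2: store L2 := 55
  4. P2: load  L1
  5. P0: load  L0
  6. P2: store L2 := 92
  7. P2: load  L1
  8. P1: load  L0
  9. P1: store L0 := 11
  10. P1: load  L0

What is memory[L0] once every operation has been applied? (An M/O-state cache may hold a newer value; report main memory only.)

memory[L0] = 10

1. P1: load  L1  bus=[BusRd]  L1: P0=I P1=E P2=I  mem[L1]=0
2. P0: load  L2  bus=[BusRd]  L2: P0=E P1=I P2=I  mem[L2]=70
3. P2: store L2 := 55  bus=[BusRdX]  L2: P0=I P1=I P2=M  mem[L2]=70
4. P2: load  L1  bus=[BusRd]  L1: P0=I P1=S P2=S  mem[L1]=0
5. P0: load  L0  bus=[BusRd]  L0: P0=E P1=I P2=I  mem[L0]=10
6. P2: store L2 := 92  bus=[-]  L2: P0=I P1=I P2=M  mem[L2]=70
7. P2: load  L1  bus=[-]  L1: P0=I P1=S P2=S  mem[L1]=0
8. P1: load  L0  bus=[BusRd]  L0: P0=S P1=S P2=I  mem[L0]=10
9. P1: store L0 := 11  bus=[BusUpgr]  L0: P0=I P1=M P2=I  mem[L0]=10
10. P1: load  L0  bus=[-]  L0: P0=I P1=M P2=I  mem[L0]=10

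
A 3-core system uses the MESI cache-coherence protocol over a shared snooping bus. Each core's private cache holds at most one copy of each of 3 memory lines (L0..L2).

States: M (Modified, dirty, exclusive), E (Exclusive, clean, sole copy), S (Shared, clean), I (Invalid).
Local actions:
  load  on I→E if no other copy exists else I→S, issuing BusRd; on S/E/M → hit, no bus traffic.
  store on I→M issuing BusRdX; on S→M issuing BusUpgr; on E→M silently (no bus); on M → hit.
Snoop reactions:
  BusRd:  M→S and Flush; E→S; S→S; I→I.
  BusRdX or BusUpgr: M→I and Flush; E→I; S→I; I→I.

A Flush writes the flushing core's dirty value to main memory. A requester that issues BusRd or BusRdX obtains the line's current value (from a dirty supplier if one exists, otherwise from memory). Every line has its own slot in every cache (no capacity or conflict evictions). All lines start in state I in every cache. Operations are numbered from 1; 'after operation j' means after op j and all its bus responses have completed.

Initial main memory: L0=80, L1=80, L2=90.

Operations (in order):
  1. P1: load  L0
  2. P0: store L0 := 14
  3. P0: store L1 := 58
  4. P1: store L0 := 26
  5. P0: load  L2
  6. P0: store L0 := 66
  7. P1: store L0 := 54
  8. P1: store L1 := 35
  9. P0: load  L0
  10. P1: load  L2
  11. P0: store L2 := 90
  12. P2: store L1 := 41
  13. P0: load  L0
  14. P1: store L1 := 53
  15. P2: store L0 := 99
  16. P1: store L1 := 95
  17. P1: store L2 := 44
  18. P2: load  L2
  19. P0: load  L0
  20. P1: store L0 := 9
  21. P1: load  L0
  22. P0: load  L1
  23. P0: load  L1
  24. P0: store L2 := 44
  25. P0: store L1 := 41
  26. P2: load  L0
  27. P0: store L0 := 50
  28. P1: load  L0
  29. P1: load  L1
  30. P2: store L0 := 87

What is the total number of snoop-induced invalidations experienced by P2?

step 1: P1: load  L0  ⟶  IEI  (L0)  txn=BusRd  M[L0]=80
step 2: P0: store L0 := 14  ⟶  MII  (L0)  txn=BusRdX  M[L0]=80
step 3: P0: store L1 := 58  ⟶  MII  (L1)  txn=BusRdX  M[L1]=80
step 4: P1: store L0 := 26  ⟶  IMI  (L0)  txn=BusRdX+Flush  M[L0]=14
step 5: P0: load  L2  ⟶  EII  (L2)  txn=BusRd  M[L2]=90
step 6: P0: store L0 := 66  ⟶  MII  (L0)  txn=BusRdX+Flush  M[L0]=26
step 7: P1: store L0 := 54  ⟶  IMI  (L0)  txn=BusRdX+Flush  M[L0]=66
step 8: P1: store L1 := 35  ⟶  IMI  (L1)  txn=BusRdX+Flush  M[L1]=58
step 9: P0: load  L0  ⟶  SSI  (L0)  txn=BusRd+Flush  M[L0]=54
step 10: P1: load  L2  ⟶  SSI  (L2)  txn=BusRd  M[L2]=90
step 11: P0: store L2 := 90  ⟶  MII  (L2)  txn=BusUpgr  M[L2]=90
step 12: P2: store L1 := 41  ⟶  IIM  (L1)  txn=BusRdX+Flush  M[L1]=35
step 13: P0: load  L0  ⟶  SSI  (L0)  txn=∅  M[L0]=54
step 14: P1: store L1 := 53  ⟶  IMI  (L1)  txn=BusRdX+Flush  M[L1]=41
step 15: P2: store L0 := 99  ⟶  IIM  (L0)  txn=BusRdX  M[L0]=54
step 16: P1: store L1 := 95  ⟶  IMI  (L1)  txn=∅  M[L1]=41
step 17: P1: store L2 := 44  ⟶  IMI  (L2)  txn=BusRdX+Flush  M[L2]=90
step 18: P2: load  L2  ⟶  ISS  (L2)  txn=BusRd+Flush  M[L2]=44
step 19: P0: load  L0  ⟶  SIS  (L0)  txn=BusRd+Flush  M[L0]=99
step 20: P1: store L0 := 9  ⟶  IMI  (L0)  txn=BusRdX  M[L0]=99
step 21: P1: load  L0  ⟶  IMI  (L0)  txn=∅  M[L0]=99
step 22: P0: load  L1  ⟶  SSI  (L1)  txn=BusRd+Flush  M[L1]=95
step 23: P0: load  L1  ⟶  SSI  (L1)  txn=∅  M[L1]=95
step 24: P0: store L2 := 44  ⟶  MII  (L2)  txn=BusRdX  M[L2]=44
step 25: P0: store L1 := 41  ⟶  MII  (L1)  txn=BusUpgr  M[L1]=95
step 26: P2: load  L0  ⟶  ISS  (L0)  txn=BusRd+Flush  M[L0]=9
step 27: P0: store L0 := 50  ⟶  MII  (L0)  txn=BusRdX  M[L0]=9
step 28: P1: load  L0  ⟶  SSI  (L0)  txn=BusRd+Flush  M[L0]=50
step 29: P1: load  L1  ⟶  SSI  (L1)  txn=BusRd+Flush  M[L1]=41
step 30: P2: store L0 := 87  ⟶  IIM  (L0)  txn=BusRdX  M[L0]=50

invalidations = 4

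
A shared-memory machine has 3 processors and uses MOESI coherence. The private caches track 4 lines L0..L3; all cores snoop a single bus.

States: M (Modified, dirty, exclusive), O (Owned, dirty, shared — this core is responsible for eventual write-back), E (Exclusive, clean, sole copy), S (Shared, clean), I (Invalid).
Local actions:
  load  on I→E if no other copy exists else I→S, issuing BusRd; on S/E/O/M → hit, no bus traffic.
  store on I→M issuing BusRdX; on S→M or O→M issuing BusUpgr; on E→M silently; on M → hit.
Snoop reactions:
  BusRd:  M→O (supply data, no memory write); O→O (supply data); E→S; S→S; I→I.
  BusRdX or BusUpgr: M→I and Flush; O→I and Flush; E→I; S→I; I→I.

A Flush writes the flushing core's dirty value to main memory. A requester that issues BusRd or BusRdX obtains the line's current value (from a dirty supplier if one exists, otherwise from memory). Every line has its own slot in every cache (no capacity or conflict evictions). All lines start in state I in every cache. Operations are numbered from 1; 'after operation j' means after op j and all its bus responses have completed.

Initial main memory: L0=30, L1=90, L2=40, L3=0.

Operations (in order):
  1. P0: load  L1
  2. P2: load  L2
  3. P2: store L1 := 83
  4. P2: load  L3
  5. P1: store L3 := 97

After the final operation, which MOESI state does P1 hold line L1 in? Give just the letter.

state = I

step 1: P0: load  L1  ⟶  EII  (L1)  txn=BusRd  M[L1]=90
step 2: P2: load  L2  ⟶  IIE  (L2)  txn=BusRd  M[L2]=40
step 3: P2: store L1 := 83  ⟶  IIM  (L1)  txn=BusRdX  M[L1]=90
step 4: P2: load  L3  ⟶  IIE  (L3)  txn=BusRd  M[L3]=0
step 5: P1: store L3 := 97  ⟶  IMI  (L3)  txn=BusRdX  M[L3]=0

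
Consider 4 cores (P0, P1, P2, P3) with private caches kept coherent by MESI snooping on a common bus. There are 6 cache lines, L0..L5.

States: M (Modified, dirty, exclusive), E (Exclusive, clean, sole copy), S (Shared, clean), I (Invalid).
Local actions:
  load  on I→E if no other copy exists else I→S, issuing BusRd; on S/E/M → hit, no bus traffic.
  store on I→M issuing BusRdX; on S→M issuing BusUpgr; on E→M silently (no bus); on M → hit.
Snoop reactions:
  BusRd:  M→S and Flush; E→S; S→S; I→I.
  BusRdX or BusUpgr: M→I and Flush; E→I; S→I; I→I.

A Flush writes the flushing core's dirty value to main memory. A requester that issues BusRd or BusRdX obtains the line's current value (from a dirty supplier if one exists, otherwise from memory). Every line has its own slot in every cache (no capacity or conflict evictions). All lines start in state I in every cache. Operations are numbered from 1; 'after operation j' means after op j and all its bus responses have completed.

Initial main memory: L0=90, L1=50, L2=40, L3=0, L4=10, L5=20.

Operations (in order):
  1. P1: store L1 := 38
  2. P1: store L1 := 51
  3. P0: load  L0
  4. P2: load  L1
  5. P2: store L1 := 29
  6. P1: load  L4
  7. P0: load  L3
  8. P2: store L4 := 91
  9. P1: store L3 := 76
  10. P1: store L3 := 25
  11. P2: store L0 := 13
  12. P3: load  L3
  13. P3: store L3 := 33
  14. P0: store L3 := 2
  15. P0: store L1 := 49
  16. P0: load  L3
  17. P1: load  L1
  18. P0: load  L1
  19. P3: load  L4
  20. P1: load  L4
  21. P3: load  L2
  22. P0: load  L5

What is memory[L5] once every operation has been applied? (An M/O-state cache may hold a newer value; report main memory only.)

step 1: P1: store L1 := 38  ⟶  IMII  (L1)  txn=BusRdX  M[L1]=50
step 2: P1: store L1 := 51  ⟶  IMII  (L1)  txn=∅  M[L1]=50
step 3: P0: load  L0  ⟶  EIII  (L0)  txn=BusRd  M[L0]=90
step 4: P2: load  L1  ⟶  ISSI  (L1)  txn=BusRd+Flush  M[L1]=51
step 5: P2: store L1 := 29  ⟶  IIMI  (L1)  txn=BusUpgr  M[L1]=51
step 6: P1: load  L4  ⟶  IEII  (L4)  txn=BusRd  M[L4]=10
step 7: P0: load  L3  ⟶  EIII  (L3)  txn=BusRd  M[L3]=0
step 8: P2: store L4 := 91  ⟶  IIMI  (L4)  txn=BusRdX  M[L4]=10
step 9: P1: store L3 := 76  ⟶  IMII  (L3)  txn=BusRdX  M[L3]=0
step 10: P1: store L3 := 25  ⟶  IMII  (L3)  txn=∅  M[L3]=0
step 11: P2: store L0 := 13  ⟶  IIMI  (L0)  txn=BusRdX  M[L0]=90
step 12: P3: load  L3  ⟶  ISIS  (L3)  txn=BusRd+Flush  M[L3]=25
step 13: P3: store L3 := 33  ⟶  IIIM  (L3)  txn=BusUpgr  M[L3]=25
step 14: P0: store L3 := 2  ⟶  MIII  (L3)  txn=BusRdX+Flush  M[L3]=33
step 15: P0: store L1 := 49  ⟶  MIII  (L1)  txn=BusRdX+Flush  M[L1]=29
step 16: P0: load  L3  ⟶  MIII  (L3)  txn=∅  M[L3]=33
step 17: P1: load  L1  ⟶  SSII  (L1)  txn=BusRd+Flush  M[L1]=49
step 18: P0: load  L1  ⟶  SSII  (L1)  txn=∅  M[L1]=49
step 19: P3: load  L4  ⟶  IISS  (L4)  txn=BusRd+Flush  M[L4]=91
step 20: P1: load  L4  ⟶  ISSS  (L4)  txn=BusRd  M[L4]=91
step 21: P3: load  L2  ⟶  IIIE  (L2)  txn=BusRd  M[L2]=40
step 22: P0: load  L5  ⟶  EIII  (L5)  txn=BusRd  M[L5]=20

memory[L5] = 20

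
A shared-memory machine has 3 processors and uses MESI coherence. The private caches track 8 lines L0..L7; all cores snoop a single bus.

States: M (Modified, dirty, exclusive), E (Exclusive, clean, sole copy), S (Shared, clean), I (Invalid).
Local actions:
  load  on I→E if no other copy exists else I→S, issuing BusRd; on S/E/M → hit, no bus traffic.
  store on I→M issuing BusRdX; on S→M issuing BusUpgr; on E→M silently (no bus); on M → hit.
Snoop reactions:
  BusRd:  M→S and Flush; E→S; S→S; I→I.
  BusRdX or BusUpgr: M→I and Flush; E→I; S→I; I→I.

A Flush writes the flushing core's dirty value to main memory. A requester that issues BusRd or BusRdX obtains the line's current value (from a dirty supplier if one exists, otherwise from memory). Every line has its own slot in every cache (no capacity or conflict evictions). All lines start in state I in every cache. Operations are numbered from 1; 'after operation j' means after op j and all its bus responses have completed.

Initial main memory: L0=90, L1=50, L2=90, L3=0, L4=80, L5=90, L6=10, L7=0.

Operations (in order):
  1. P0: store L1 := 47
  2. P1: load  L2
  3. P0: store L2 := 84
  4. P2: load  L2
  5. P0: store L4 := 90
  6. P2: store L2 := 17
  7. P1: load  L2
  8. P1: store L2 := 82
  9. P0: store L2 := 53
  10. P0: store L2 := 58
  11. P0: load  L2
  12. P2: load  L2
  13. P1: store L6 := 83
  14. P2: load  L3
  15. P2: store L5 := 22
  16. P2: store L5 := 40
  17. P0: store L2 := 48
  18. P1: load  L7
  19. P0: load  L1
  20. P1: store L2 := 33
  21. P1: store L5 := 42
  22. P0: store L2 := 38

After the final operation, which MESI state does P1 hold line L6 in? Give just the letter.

1. P0: store L1 := 47  bus=[BusRdX]  L1: P0=M P1=I P2=I  mem[L1]=50
2. P1: load  L2  bus=[BusRd]  L2: P0=I P1=E P2=I  mem[L2]=90
3. P0: store L2 := 84  bus=[BusRdX]  L2: P0=M P1=I P2=I  mem[L2]=90
4. P2: load  L2  bus=[BusRd,Flush]  L2: P0=S P1=I P2=S  mem[L2]=84
5. P0: store L4 := 90  bus=[BusRdX]  L4: P0=M P1=I P2=I  mem[L4]=80
6. P2: store L2 := 17  bus=[BusUpgr]  L2: P0=I P1=I P2=M  mem[L2]=84
7. P1: load  L2  bus=[BusRd,Flush]  L2: P0=I P1=S P2=S  mem[L2]=17
8. P1: store L2 := 82  bus=[BusUpgr]  L2: P0=I P1=M P2=I  mem[L2]=17
9. P0: store L2 := 53  bus=[BusRdX,Flush]  L2: P0=M P1=I P2=I  mem[L2]=82
10. P0: store L2 := 58  bus=[-]  L2: P0=M P1=I P2=I  mem[L2]=82
11. P0: load  L2  bus=[-]  L2: P0=M P1=I P2=I  mem[L2]=82
12. P2: load  L2  bus=[BusRd,Flush]  L2: P0=S P1=I P2=S  mem[L2]=58
13. P1: store L6 := 83  bus=[BusRdX]  L6: P0=I P1=M P2=I  mem[L6]=10
14. P2: load  L3  bus=[BusRd]  L3: P0=I P1=I P2=E  mem[L3]=0
15. P2: store L5 := 22  bus=[BusRdX]  L5: P0=I P1=I P2=M  mem[L5]=90
16. P2: store L5 := 40  bus=[-]  L5: P0=I P1=I P2=M  mem[L5]=90
17. P0: store L2 := 48  bus=[BusUpgr]  L2: P0=M P1=I P2=I  mem[L2]=58
18. P1: load  L7  bus=[BusRd]  L7: P0=I P1=E P2=I  mem[L7]=0
19. P0: load  L1  bus=[-]  L1: P0=M P1=I P2=I  mem[L1]=50
20. P1: store L2 := 33  bus=[BusRdX,Flush]  L2: P0=I P1=M P2=I  mem[L2]=48
21. P1: store L5 := 42  bus=[BusRdX,Flush]  L5: P0=I P1=M P2=I  mem[L5]=40
22. P0: store L2 := 38  bus=[BusRdX,Flush]  L2: P0=M P1=I P2=I  mem[L2]=33

state = M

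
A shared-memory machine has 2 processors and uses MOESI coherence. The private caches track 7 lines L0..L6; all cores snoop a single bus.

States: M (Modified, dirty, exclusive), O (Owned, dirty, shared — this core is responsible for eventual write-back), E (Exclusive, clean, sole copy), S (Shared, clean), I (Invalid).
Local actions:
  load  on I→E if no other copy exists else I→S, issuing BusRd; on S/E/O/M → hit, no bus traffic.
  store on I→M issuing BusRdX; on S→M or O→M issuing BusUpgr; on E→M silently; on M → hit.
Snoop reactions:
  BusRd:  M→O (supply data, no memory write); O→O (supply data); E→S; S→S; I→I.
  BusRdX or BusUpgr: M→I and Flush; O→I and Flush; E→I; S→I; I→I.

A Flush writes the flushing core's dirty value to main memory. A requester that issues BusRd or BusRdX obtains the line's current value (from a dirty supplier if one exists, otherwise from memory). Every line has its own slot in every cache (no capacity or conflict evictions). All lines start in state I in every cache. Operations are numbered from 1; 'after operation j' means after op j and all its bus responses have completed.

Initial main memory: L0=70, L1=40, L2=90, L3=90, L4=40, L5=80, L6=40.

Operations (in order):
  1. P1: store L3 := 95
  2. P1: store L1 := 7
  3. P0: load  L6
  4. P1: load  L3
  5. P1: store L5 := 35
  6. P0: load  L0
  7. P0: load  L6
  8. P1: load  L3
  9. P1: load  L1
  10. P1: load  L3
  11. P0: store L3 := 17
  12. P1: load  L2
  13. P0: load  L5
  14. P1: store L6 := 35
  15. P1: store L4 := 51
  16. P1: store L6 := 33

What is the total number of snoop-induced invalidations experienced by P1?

[1] P1: store L3 := 95 | P0:I, P1:M(95) | bus: BusRdX
[2] P1: store L1 := 7 | P0:I, P1:M(7) | bus: BusRdX
[3] P0: load  L6 | P0:E(40), P1:I | bus: BusRd
[4] P1: load  L3 | P0:I, P1:M(95) | bus: none
[5] P1: store L5 := 35 | P0:I, P1:M(35) | bus: BusRdX
[6] P0: load  L0 | P0:E(70), P1:I | bus: BusRd
[7] P0: load  L6 | P0:E(40), P1:I | bus: none
[8] P1: load  L3 | P0:I, P1:M(95) | bus: none
[9] P1: load  L1 | P0:I, P1:M(7) | bus: none
[10] P1: load  L3 | P0:I, P1:M(95) | bus: none
[11] P0: store L3 := 17 | P0:M(17), P1:I | bus: BusRdX,Flush
[12] P1: load  L2 | P0:I, P1:E(90) | bus: BusRd
[13] P0: load  L5 | P0:S(35), P1:O(35) | bus: BusRd
[14] P1: store L6 := 35 | P0:I, P1:M(35) | bus: BusRdX
[15] P1: store L4 := 51 | P0:I, P1:M(51) | bus: BusRdX
[16] P1: store L6 := 33 | P0:I, P1:M(33) | bus: none

invalidations = 1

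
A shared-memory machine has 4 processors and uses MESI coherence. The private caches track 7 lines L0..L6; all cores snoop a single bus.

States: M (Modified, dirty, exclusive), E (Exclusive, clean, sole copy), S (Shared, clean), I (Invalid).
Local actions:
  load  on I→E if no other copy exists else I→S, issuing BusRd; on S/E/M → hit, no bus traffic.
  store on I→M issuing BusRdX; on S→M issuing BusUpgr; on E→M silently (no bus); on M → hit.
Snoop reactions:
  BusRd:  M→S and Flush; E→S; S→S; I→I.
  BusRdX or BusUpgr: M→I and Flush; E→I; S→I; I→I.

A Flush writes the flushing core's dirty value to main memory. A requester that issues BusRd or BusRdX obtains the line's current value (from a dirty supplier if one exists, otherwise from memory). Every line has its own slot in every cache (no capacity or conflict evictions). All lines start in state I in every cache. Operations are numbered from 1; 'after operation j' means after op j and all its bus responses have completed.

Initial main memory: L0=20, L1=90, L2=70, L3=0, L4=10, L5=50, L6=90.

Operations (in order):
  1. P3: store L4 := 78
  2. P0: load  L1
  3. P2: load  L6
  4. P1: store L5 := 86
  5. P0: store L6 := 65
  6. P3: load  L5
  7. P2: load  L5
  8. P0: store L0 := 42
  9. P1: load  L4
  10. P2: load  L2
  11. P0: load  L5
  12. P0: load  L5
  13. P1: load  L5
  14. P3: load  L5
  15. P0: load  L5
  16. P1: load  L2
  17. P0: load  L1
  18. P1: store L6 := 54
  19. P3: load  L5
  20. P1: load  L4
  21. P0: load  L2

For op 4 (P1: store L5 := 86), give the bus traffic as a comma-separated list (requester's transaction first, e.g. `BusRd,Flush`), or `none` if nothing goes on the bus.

bus = BusRdX

  op1 P3: store L4 := 78 → I/I/I/M on L4; bus BusRdX; mem=10
  op2 P0: load  L1 → E/I/I/I on L1; bus BusRd; mem=90
  op3 P2: load  L6 → I/I/E/I on L6; bus BusRd; mem=90
  op4 P1: store L5 := 86 → I/M/I/I on L5; bus BusRdX; mem=50
  op5 P0: store L6 := 65 → M/I/I/I on L6; bus BusRdX; mem=90
  op6 P3: load  L5 → I/S/I/S on L5; bus BusRd Flush; mem=86
  op7 P2: load  L5 → I/S/S/S on L5; bus BusRd; mem=86
  op8 P0: store L0 := 42 → M/I/I/I on L0; bus BusRdX; mem=20
  op9 P1: load  L4 → I/S/I/S on L4; bus BusRd Flush; mem=78
  op10 P2: load  L2 → I/I/E/I on L2; bus BusRd; mem=70
  op11 P0: load  L5 → S/S/S/S on L5; bus BusRd; mem=86
  op12 P0: load  L5 → S/S/S/S on L5; bus (none); mem=86
  op13 P1: load  L5 → S/S/S/S on L5; bus (none); mem=86
  op14 P3: load  L5 → S/S/S/S on L5; bus (none); mem=86
  op15 P0: load  L5 → S/S/S/S on L5; bus (none); mem=86
  op16 P1: load  L2 → I/S/S/I on L2; bus BusRd; mem=70
  op17 P0: load  L1 → E/I/I/I on L1; bus (none); mem=90
  op18 P1: store L6 := 54 → I/M/I/I on L6; bus BusRdX Flush; mem=65
  op19 P3: load  L5 → S/S/S/S on L5; bus (none); mem=86
  op20 P1: load  L4 → I/S/I/S on L4; bus (none); mem=78
  op21 P0: load  L2 → S/S/S/I on L2; bus BusRd; mem=70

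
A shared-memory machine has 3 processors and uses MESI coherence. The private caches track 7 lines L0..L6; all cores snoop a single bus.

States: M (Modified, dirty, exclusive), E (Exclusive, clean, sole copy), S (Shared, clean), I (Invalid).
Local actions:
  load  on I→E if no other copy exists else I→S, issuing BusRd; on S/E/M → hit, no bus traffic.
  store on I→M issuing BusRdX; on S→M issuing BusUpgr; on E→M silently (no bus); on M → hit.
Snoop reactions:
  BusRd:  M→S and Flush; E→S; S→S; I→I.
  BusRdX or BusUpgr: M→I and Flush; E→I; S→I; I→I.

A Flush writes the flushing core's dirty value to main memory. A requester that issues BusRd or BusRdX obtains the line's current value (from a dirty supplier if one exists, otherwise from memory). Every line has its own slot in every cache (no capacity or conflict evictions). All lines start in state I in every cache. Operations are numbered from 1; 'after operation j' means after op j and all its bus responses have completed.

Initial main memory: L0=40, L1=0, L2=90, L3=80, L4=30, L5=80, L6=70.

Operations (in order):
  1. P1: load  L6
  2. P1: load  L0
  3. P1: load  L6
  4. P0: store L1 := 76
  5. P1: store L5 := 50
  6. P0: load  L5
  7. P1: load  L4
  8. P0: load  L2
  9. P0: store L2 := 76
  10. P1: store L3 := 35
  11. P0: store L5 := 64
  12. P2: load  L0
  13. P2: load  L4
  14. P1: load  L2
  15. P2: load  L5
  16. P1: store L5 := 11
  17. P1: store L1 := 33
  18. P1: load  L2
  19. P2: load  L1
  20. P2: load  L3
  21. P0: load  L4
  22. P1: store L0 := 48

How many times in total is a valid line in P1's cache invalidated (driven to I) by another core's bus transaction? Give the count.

[1] P1: load  L6 | P0:I, P1:E(70), P2:I | bus: BusRd
[2] P1: load  L0 | P0:I, P1:E(40), P2:I | bus: BusRd
[3] P1: load  L6 | P0:I, P1:E(70), P2:I | bus: none
[4] P0: store L1 := 76 | P0:M(76), P1:I, P2:I | bus: BusRdX
[5] P1: store L5 := 50 | P0:I, P1:M(50), P2:I | bus: BusRdX
[6] P0: load  L5 | P0:S(50), P1:S(50), P2:I | bus: BusRd,Flush
[7] P1: load  L4 | P0:I, P1:E(30), P2:I | bus: BusRd
[8] P0: load  L2 | P0:E(90), P1:I, P2:I | bus: BusRd
[9] P0: store L2 := 76 | P0:M(76), P1:I, P2:I | bus: none
[10] P1: store L3 := 35 | P0:I, P1:M(35), P2:I | bus: BusRdX
[11] P0: store L5 := 64 | P0:M(64), P1:I, P2:I | bus: BusUpgr
[12] P2: load  L0 | P0:I, P1:S(40), P2:S(40) | bus: BusRd
[13] P2: load  L4 | P0:I, P1:S(30), P2:S(30) | bus: BusRd
[14] P1: load  L2 | P0:S(76), P1:S(76), P2:I | bus: BusRd,Flush
[15] P2: load  L5 | P0:S(64), P1:I, P2:S(64) | bus: BusRd,Flush
[16] P1: store L5 := 11 | P0:I, P1:M(11), P2:I | bus: BusRdX
[17] P1: store L1 := 33 | P0:I, P1:M(33), P2:I | bus: BusRdX,Flush
[18] P1: load  L2 | P0:S(76), P1:S(76), P2:I | bus: none
[19] P2: load  L1 | P0:I, P1:S(33), P2:S(33) | bus: BusRd,Flush
[20] P2: load  L3 | P0:I, P1:S(35), P2:S(35) | bus: BusRd,Flush
[21] P0: load  L4 | P0:S(30), P1:S(30), P2:S(30) | bus: BusRd
[22] P1: store L0 := 48 | P0:I, P1:M(48), P2:I | bus: BusUpgr

invalidations = 1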